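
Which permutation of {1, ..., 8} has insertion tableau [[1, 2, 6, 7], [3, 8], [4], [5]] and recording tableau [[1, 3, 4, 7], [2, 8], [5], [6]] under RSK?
5 1 4 6 3 2 8 7

Reverse the RSK construction: for i from n down to 1, find the cell of Q containing i, remove the entry at that cell from P, and reverse-bump it up through P; the value ejected from row 1 is w(i).

Step i=8: Q has 8 at row 2, column 2; remove 8 from row 2 of P and reverse-bump: 8 enters row 1 and ejects 7. So w(8) = 7. P is now [[1, 2, 6, 8], [3], [4], [5]].
Step i=7: Q has 7 at row 1, column 4; remove that cell from P, ejecting 8. So w(7) = 8. P is now [[1, 2, 6], [3], [4], [5]].
Step i=6: Q has 6 at row 4, column 1; remove 5 from row 4 of P and reverse-bump: 5 enters row 3 and ejects 4; 4 enters row 2 and ejects 3; 3 enters row 1 and ejects 2. So w(6) = 2. P is now [[1, 3, 6], [4], [5]].
Step i=5: Q has 5 at row 3, column 1; remove 5 from row 3 of P and reverse-bump: 5 enters row 2 and ejects 4; 4 enters row 1 and ejects 3. So w(5) = 3. P is now [[1, 4, 6], [5]].
Step i=4: Q has 4 at row 1, column 3; remove that cell from P, ejecting 6. So w(4) = 6. P is now [[1, 4], [5]].
Step i=3: Q has 3 at row 1, column 2; remove that cell from P, ejecting 4. So w(3) = 4. P is now [[1], [5]].
Step i=2: Q has 2 at row 2, column 1; remove 5 from row 2 of P and reverse-bump: 5 enters row 1 and ejects 1. So w(2) = 1. P is now [[5]].
Step i=1: Q has 1 at row 1, column 1; remove that cell from P, ejecting 5. So w(1) = 5. P is now [].

So w = 5 1 4 6 3 2 8 7.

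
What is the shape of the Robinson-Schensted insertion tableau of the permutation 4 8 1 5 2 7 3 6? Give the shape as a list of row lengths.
Row-insert each entry into an empty tableau.

After inserting 4: P = [[4]].
After inserting 8: P = [[4, 8]].
After inserting 1: P = [[1, 8], [4]].
After inserting 5: P = [[1, 5], [4, 8]].
After inserting 2: P = [[1, 2], [4, 5], [8]].
After inserting 7: P = [[1, 2, 7], [4, 5], [8]].
After inserting 3: P = [[1, 2, 3], [4, 5, 7], [8]].
After inserting 6: P = [[1, 2, 3, 6], [4, 5, 7], [8]].

The final insertion tableau P = [[1, 2, 3, 6], [4, 5, 7], [8]] has shape [4, 3, 1].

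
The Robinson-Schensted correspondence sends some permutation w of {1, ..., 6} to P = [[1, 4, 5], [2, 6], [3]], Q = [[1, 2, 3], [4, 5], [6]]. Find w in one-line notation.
Reverse the RSK construction: for i from n down to 1, find the cell of Q containing i, remove the entry at that cell from P, and reverse-bump it up through P; the value ejected from row 1 is w(i).

Step i=6: Q has 6 at row 3, column 1; remove 3 from row 3 of P and reverse-bump: 3 enters row 2 and ejects 2; 2 enters row 1 and ejects 1. So w(6) = 1. P is now [[2, 4, 5], [3, 6]].
Step i=5: Q has 5 at row 2, column 2; remove 6 from row 2 of P and reverse-bump: 6 enters row 1 and ejects 5. So w(5) = 5. P is now [[2, 4, 6], [3]].
Step i=4: Q has 4 at row 2, column 1; remove 3 from row 2 of P and reverse-bump: 3 enters row 1 and ejects 2. So w(4) = 2. P is now [[3, 4, 6]].
Step i=3: Q has 3 at row 1, column 3; remove that cell from P, ejecting 6. So w(3) = 6. P is now [[3, 4]].
Step i=2: Q has 2 at row 1, column 2; remove that cell from P, ejecting 4. So w(2) = 4. P is now [[3]].
Step i=1: Q has 1 at row 1, column 1; remove that cell from P, ejecting 3. So w(1) = 3. P is now [].

So w = 3 4 6 2 5 1.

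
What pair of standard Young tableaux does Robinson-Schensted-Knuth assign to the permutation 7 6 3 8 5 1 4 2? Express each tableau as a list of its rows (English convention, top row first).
P = [[1, 2], [3, 4], [5, 8], [6], [7]], Q = [[1, 4], [2, 5], [3, 7], [6], [8]]

Insert each entry of the permutation into P by Schensted row insertion, recording in Q the position of each new cell.

Insert 7: appended to row 1. P = [[7]].
Insert 6: 6 bumps 7 from row 1; 7 starts row 2. P = [[6], [7]].
Insert 3: 3 bumps 6 from row 1; 6 bumps 7 from row 2; 7 starts row 3. P = [[3], [6], [7]].
Insert 8: appended to row 1. P = [[3, 8], [6], [7]].
Insert 5: 5 bumps 8 from row 1; 8 appends to row 2. P = [[3, 5], [6, 8], [7]].
Insert 1: 1 bumps 3 from row 1; 3 bumps 6 from row 2; 6 bumps 7 from row 3; 7 starts row 4. P = [[1, 5], [3, 8], [6], [7]].
Insert 4: 4 bumps 5 from row 1; 5 bumps 8 from row 2; 8 appends to row 3. P = [[1, 4], [3, 5], [6, 8], [7]].
Insert 2: 2 bumps 4 from row 1; 4 bumps 5 from row 2; 5 bumps 6 from row 3; 6 bumps 7 from row 4; 7 starts row 5. P = [[1, 2], [3, 4], [5, 8], [6], [7]].

So P = [[1, 2], [3, 4], [5, 8], [6], [7]], Q = [[1, 4], [2, 5], [3, 7], [6], [8]].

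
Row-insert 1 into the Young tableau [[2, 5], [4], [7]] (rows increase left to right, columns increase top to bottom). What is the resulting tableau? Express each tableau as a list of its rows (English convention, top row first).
[[1, 5], [2], [4], [7]]

In row 1, 1 replaces 2 (the leftmost entry greater than 1); 2 is bumped to row 2. In row 2, 2 replaces 4 (the leftmost entry greater than 2); 4 is bumped to row 3. In row 3, 4 replaces 7 (the leftmost entry greater than 4); 7 is bumped to row 4. 7 starts a new row 4. The new tableau is [[1, 5], [2], [4], [7]].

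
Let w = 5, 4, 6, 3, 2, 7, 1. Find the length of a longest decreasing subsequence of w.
5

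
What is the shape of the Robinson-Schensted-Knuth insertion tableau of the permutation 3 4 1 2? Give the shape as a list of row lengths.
[2, 2]

Row-insert each entry into an empty tableau.

After inserting 3: P = [[3]].
After inserting 4: P = [[3, 4]].
After inserting 1: P = [[1, 4], [3]].
After inserting 2: P = [[1, 2], [3, 4]].

The final insertion tableau P = [[1, 2], [3, 4]] has shape [2, 2].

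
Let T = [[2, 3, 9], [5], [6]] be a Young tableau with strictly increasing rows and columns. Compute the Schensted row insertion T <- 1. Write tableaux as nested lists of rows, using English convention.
[[1, 3, 9], [2], [5], [6]]

In row 1, 1 replaces 2 (the leftmost entry greater than 1); 2 is bumped to row 2. In row 2, 2 replaces 5 (the leftmost entry greater than 2); 5 is bumped to row 3. In row 3, 5 replaces 6 (the leftmost entry greater than 5); 6 is bumped to row 4. 6 starts a new row 4. The new tableau is [[1, 3, 9], [2], [5], [6]].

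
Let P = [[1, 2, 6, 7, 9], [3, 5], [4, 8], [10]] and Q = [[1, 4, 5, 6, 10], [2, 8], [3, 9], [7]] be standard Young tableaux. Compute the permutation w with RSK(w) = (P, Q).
Reverse the RSK construction: for i from n down to 1, find the cell of Q containing i, remove the entry at that cell from P, and reverse-bump it up through P; the value ejected from row 1 is w(i).

Step i=10: Q has 10 at row 1, column 5; remove that cell from P, ejecting 9. So w(10) = 9. P is now [[1, 2, 6, 7], [3, 5], [4, 8], [10]].
Step i=9: Q has 9 at row 3, column 2; remove 8 from row 3 of P and reverse-bump: 8 enters row 2 and ejects 5; 5 enters row 1 and ejects 2. So w(9) = 2. P is now [[1, 5, 6, 7], [3, 8], [4], [10]].
Step i=8: Q has 8 at row 2, column 2; remove 8 from row 2 of P and reverse-bump: 8 enters row 1 and ejects 7. So w(8) = 7. P is now [[1, 5, 6, 8], [3], [4], [10]].
Step i=7: Q has 7 at row 4, column 1; remove 10 from row 4 of P and reverse-bump: 10 enters row 3 and ejects 4; 4 enters row 2 and ejects 3; 3 enters row 1 and ejects 1. So w(7) = 1. P is now [[3, 5, 6, 8], [4], [10]].
Step i=6: Q has 6 at row 1, column 4; remove that cell from P, ejecting 8. So w(6) = 8. P is now [[3, 5, 6], [4], [10]].
Step i=5: Q has 5 at row 1, column 3; remove that cell from P, ejecting 6. So w(5) = 6. P is now [[3, 5], [4], [10]].
Step i=4: Q has 4 at row 1, column 2; remove that cell from P, ejecting 5. So w(4) = 5. P is now [[3], [4], [10]].
Step i=3: Q has 3 at row 3, column 1; remove 10 from row 3 of P and reverse-bump: 10 enters row 2 and ejects 4; 4 enters row 1 and ejects 3. So w(3) = 3. P is now [[4], [10]].
Step i=2: Q has 2 at row 2, column 1; remove 10 from row 2 of P and reverse-bump: 10 enters row 1 and ejects 4. So w(2) = 4. P is now [[10]].
Step i=1: Q has 1 at row 1, column 1; remove that cell from P, ejecting 10. So w(1) = 10. P is now [].

So w = 10 4 3 5 6 8 1 7 2 9.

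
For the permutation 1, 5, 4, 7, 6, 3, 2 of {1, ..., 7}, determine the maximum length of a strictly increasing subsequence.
3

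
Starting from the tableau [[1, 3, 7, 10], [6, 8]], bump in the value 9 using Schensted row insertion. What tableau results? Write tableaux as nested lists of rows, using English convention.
[[1, 3, 7, 9], [6, 8, 10]]

In row 1, 9 replaces 10 (the leftmost entry greater than 9); 10 is bumped to row 2. 10 is appended to row 2. The new tableau is [[1, 3, 7, 9], [6, 8, 10]].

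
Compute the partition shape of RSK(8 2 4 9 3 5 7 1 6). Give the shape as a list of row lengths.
Row-insert each entry into an empty tableau.

After inserting 8: P = [[8]].
After inserting 2: P = [[2], [8]].
After inserting 4: P = [[2, 4], [8]].
After inserting 9: P = [[2, 4, 9], [8]].
After inserting 3: P = [[2, 3, 9], [4], [8]].
After inserting 5: P = [[2, 3, 5], [4, 9], [8]].
After inserting 7: P = [[2, 3, 5, 7], [4, 9], [8]].
After inserting 1: P = [[1, 3, 5, 7], [2, 9], [4], [8]].
After inserting 6: P = [[1, 3, 5, 6], [2, 7], [4, 9], [8]].

The final insertion tableau P = [[1, 3, 5, 6], [2, 7], [4, 9], [8]] has shape [4, 2, 2, 1].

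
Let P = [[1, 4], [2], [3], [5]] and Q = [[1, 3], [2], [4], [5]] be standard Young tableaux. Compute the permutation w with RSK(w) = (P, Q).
Reverse the RSK construction: for i from n down to 1, find the cell of Q containing i, remove the entry at that cell from P, and reverse-bump it up through P; the value ejected from row 1 is w(i).

Step i=5: Q has 5 at row 4, column 1; remove 5 from row 4 of P and reverse-bump: 5 enters row 3 and ejects 3; 3 enters row 2 and ejects 2; 2 enters row 1 and ejects 1. So w(5) = 1. P is now [[2, 4], [3], [5]].
Step i=4: Q has 4 at row 3, column 1; remove 5 from row 3 of P and reverse-bump: 5 enters row 2 and ejects 3; 3 enters row 1 and ejects 2. So w(4) = 2. P is now [[3, 4], [5]].
Step i=3: Q has 3 at row 1, column 2; remove that cell from P, ejecting 4. So w(3) = 4. P is now [[3], [5]].
Step i=2: Q has 2 at row 2, column 1; remove 5 from row 2 of P and reverse-bump: 5 enters row 1 and ejects 3. So w(2) = 3. P is now [[5]].
Step i=1: Q has 1 at row 1, column 1; remove that cell from P, ejecting 5. So w(1) = 5. P is now [].

So w = 5 3 4 2 1.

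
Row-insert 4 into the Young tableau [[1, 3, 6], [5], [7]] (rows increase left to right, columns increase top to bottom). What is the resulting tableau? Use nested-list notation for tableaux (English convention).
In row 1, 4 replaces 6 (the leftmost entry greater than 4); 6 is bumped to row 2. 6 is appended to row 2. The new tableau is [[1, 3, 4], [5, 6], [7]].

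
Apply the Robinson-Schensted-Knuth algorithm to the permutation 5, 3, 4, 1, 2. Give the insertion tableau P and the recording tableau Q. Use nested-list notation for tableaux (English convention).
Insert each entry of the permutation into P by Schensted row insertion, recording in Q the position of each new cell.

Insert 5: appended to row 1. P = [[5]].
Insert 3: 3 bumps 5 from row 1; 5 starts row 2. P = [[3], [5]].
Insert 4: appended to row 1. P = [[3, 4], [5]].
Insert 1: 1 bumps 3 from row 1; 3 bumps 5 from row 2; 5 starts row 3. P = [[1, 4], [3], [5]].
Insert 2: 2 bumps 4 from row 1; 4 appends to row 2. P = [[1, 2], [3, 4], [5]].

So P = [[1, 2], [3, 4], [5]], Q = [[1, 3], [2, 5], [4]].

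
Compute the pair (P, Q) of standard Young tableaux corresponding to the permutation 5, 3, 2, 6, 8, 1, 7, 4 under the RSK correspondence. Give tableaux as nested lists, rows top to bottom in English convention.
Insert each entry of the permutation into P by Schensted row insertion, recording in Q the position of each new cell.

Insert 5: appended to row 1. P = [[5]], Q = [[1]].
Insert 3: 3 bumps 5 from row 1; 5 starts row 2. P = [[3], [5]], Q = [[1], [2]].
Insert 2: 2 bumps 3 from row 1; 3 bumps 5 from row 2; 5 starts row 3. P = [[2], [3], [5]], Q = [[1], [2], [3]].
Insert 6: appended to row 1. P = [[2, 6], [3], [5]], Q = [[1, 4], [2], [3]].
Insert 8: appended to row 1. P = [[2, 6, 8], [3], [5]], Q = [[1, 4, 5], [2], [3]].
Insert 1: 1 bumps 2 from row 1; 2 bumps 3 from row 2; 3 bumps 5 from row 3; 5 starts row 4. P = [[1, 6, 8], [2], [3], [5]], Q = [[1, 4, 5], [2], [3], [6]].
Insert 7: 7 bumps 8 from row 1; 8 appends to row 2. P = [[1, 6, 7], [2, 8], [3], [5]], Q = [[1, 4, 5], [2, 7], [3], [6]].
Insert 4: 4 bumps 6 from row 1; 6 bumps 8 from row 2; 8 appends to row 3. P = [[1, 4, 7], [2, 6], [3, 8], [5]], Q = [[1, 4, 5], [2, 7], [3, 8], [6]].

So P = [[1, 4, 7], [2, 6], [3, 8], [5]], Q = [[1, 4, 5], [2, 7], [3, 8], [6]].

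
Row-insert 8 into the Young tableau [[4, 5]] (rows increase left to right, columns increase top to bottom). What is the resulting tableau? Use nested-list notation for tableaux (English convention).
[[4, 5, 8]]

8 is larger than every entry of row 1, so it is appended to row 1. The new tableau is [[4, 5, 8]].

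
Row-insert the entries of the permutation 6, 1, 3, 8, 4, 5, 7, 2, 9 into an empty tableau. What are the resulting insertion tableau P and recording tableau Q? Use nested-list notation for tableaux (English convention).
P = [[1, 2, 4, 5, 7, 9], [3, 8], [6]], Q = [[1, 3, 4, 6, 7, 9], [2, 5], [8]]

Insert each entry of the permutation into P by Schensted row insertion, recording in Q the position of each new cell.

Insert 6: appended to row 1. P = [[6]], Q = [[1]].
Insert 1: 1 bumps 6 from row 1; 6 starts row 2. P = [[1], [6]], Q = [[1], [2]].
Insert 3: appended to row 1. P = [[1, 3], [6]], Q = [[1, 3], [2]].
Insert 8: appended to row 1. P = [[1, 3, 8], [6]], Q = [[1, 3, 4], [2]].
Insert 4: 4 bumps 8 from row 1; 8 appends to row 2. P = [[1, 3, 4], [6, 8]], Q = [[1, 3, 4], [2, 5]].
Insert 5: appended to row 1. P = [[1, 3, 4, 5], [6, 8]], Q = [[1, 3, 4, 6], [2, 5]].
Insert 7: appended to row 1. P = [[1, 3, 4, 5, 7], [6, 8]], Q = [[1, 3, 4, 6, 7], [2, 5]].
Insert 2: 2 bumps 3 from row 1; 3 bumps 6 from row 2; 6 starts row 3. P = [[1, 2, 4, 5, 7], [3, 8], [6]], Q = [[1, 3, 4, 6, 7], [2, 5], [8]].
Insert 9: appended to row 1. P = [[1, 2, 4, 5, 7, 9], [3, 8], [6]], Q = [[1, 3, 4, 6, 7, 9], [2, 5], [8]].

So P = [[1, 2, 4, 5, 7, 9], [3, 8], [6]], Q = [[1, 3, 4, 6, 7, 9], [2, 5], [8]].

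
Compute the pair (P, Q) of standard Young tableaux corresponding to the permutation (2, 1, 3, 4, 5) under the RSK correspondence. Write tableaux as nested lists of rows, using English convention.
Insert each entry of the permutation into P by Schensted row insertion, recording in Q the position of each new cell.

Insert 2: appended to row 1. P = [[2]], Q = [[1]].
Insert 1: 1 bumps 2 from row 1; 2 starts row 2. P = [[1], [2]], Q = [[1], [2]].
Insert 3: appended to row 1. P = [[1, 3], [2]], Q = [[1, 3], [2]].
Insert 4: appended to row 1. P = [[1, 3, 4], [2]], Q = [[1, 3, 4], [2]].
Insert 5: appended to row 1. P = [[1, 3, 4, 5], [2]], Q = [[1, 3, 4, 5], [2]].

So P = [[1, 3, 4, 5], [2]], Q = [[1, 3, 4, 5], [2]].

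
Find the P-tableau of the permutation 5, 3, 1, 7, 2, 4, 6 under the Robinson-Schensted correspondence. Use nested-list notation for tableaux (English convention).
P = [[1, 2, 4, 6], [3, 7], [5]]

After inserting 5: P = [[5]].
After inserting 3: P = [[3], [5]].
After inserting 1: P = [[1], [3], [5]].
After inserting 7: P = [[1, 7], [3], [5]].
After inserting 2: P = [[1, 2], [3, 7], [5]].
After inserting 4: P = [[1, 2, 4], [3, 7], [5]].
After inserting 6: P = [[1, 2, 4, 6], [3, 7], [5]].

So P = [[1, 2, 4, 6], [3, 7], [5]].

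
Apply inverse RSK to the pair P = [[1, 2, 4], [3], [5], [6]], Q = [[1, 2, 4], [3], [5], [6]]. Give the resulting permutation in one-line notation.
Reverse the RSK construction: for i from n down to 1, find the cell of Q containing i, remove the entry at that cell from P, and reverse-bump it up through P; the value ejected from row 1 is w(i).

Step i=6: Q has 6 at row 4, column 1; remove 6 from row 4 of P and reverse-bump: 6 enters row 3 and ejects 5; 5 enters row 2 and ejects 3; 3 enters row 1 and ejects 2. So w(6) = 2. P is now [[1, 3, 4], [5], [6]].
Step i=5: Q has 5 at row 3, column 1; remove 6 from row 3 of P and reverse-bump: 6 enters row 2 and ejects 5; 5 enters row 1 and ejects 4. So w(5) = 4. P is now [[1, 3, 5], [6]].
Step i=4: Q has 4 at row 1, column 3; remove that cell from P, ejecting 5. So w(4) = 5. P is now [[1, 3], [6]].
Step i=3: Q has 3 at row 2, column 1; remove 6 from row 2 of P and reverse-bump: 6 enters row 1 and ejects 3. So w(3) = 3. P is now [[1, 6]].
Step i=2: Q has 2 at row 1, column 2; remove that cell from P, ejecting 6. So w(2) = 6. P is now [[1]].
Step i=1: Q has 1 at row 1, column 1; remove that cell from P, ejecting 1. So w(1) = 1. P is now [].

So w = 1 6 3 5 4 2.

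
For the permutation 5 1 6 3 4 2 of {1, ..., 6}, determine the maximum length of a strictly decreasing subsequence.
3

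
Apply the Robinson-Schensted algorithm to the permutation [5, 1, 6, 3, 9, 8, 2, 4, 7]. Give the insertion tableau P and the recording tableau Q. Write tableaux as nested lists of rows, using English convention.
Insert each entry of the permutation into P by Schensted row insertion, recording in Q the position of each new cell.

Insert 5: appended to row 1. P = [[5]].
Insert 1: 1 bumps 5 from row 1; 5 starts row 2. P = [[1], [5]].
Insert 6: appended to row 1. P = [[1, 6], [5]].
Insert 3: 3 bumps 6 from row 1; 6 appends to row 2. P = [[1, 3], [5, 6]].
Insert 9: appended to row 1. P = [[1, 3, 9], [5, 6]].
Insert 8: 8 bumps 9 from row 1; 9 appends to row 2. P = [[1, 3, 8], [5, 6, 9]].
Insert 2: 2 bumps 3 from row 1; 3 bumps 5 from row 2; 5 starts row 3. P = [[1, 2, 8], [3, 6, 9], [5]].
Insert 4: 4 bumps 8 from row 1; 8 bumps 9 from row 2; 9 appends to row 3. P = [[1, 2, 4], [3, 6, 8], [5, 9]].
Insert 7: appended to row 1. P = [[1, 2, 4, 7], [3, 6, 8], [5, 9]].

So P = [[1, 2, 4, 7], [3, 6, 8], [5, 9]], Q = [[1, 3, 5, 9], [2, 4, 6], [7, 8]].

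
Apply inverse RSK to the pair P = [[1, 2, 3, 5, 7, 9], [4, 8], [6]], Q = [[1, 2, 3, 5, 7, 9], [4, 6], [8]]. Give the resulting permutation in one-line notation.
Reverse the RSK construction: for i from n down to 1, find the cell of Q containing i, remove the entry at that cell from P, and reverse-bump it up through P; the value ejected from row 1 is w(i).

Step i=9: Q has 9 at row 1, column 6; remove that cell from P, ejecting 9. So w(9) = 9. P is now [[1, 2, 3, 5, 7], [4, 8], [6]].
Step i=8: Q has 8 at row 3, column 1; remove 6 from row 3 of P and reverse-bump: 6 enters row 2 and ejects 4; 4 enters row 1 and ejects 3. So w(8) = 3. P is now [[1, 2, 4, 5, 7], [6, 8]].
Step i=7: Q has 7 at row 1, column 5; remove that cell from P, ejecting 7. So w(7) = 7. P is now [[1, 2, 4, 5], [6, 8]].
Step i=6: Q has 6 at row 2, column 2; remove 8 from row 2 of P and reverse-bump: 8 enters row 1 and ejects 5. So w(6) = 5. P is now [[1, 2, 4, 8], [6]].
Step i=5: Q has 5 at row 1, column 4; remove that cell from P, ejecting 8. So w(5) = 8. P is now [[1, 2, 4], [6]].
Step i=4: Q has 4 at row 2, column 1; remove 6 from row 2 of P and reverse-bump: 6 enters row 1 and ejects 4. So w(4) = 4. P is now [[1, 2, 6]].
Step i=3: Q has 3 at row 1, column 3; remove that cell from P, ejecting 6. So w(3) = 6. P is now [[1, 2]].
Step i=2: Q has 2 at row 1, column 2; remove that cell from P, ejecting 2. So w(2) = 2. P is now [[1]].
Step i=1: Q has 1 at row 1, column 1; remove that cell from P, ejecting 1. So w(1) = 1. P is now [].

So w = 1 2 6 4 8 5 7 3 9.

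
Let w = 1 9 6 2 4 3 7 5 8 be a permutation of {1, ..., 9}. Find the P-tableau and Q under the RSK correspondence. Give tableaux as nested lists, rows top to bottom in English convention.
P = [[1, 2, 3, 5, 8], [4, 7], [6], [9]], Q = [[1, 2, 5, 7, 9], [3, 8], [4], [6]]

Insert each entry of the permutation into P by Schensted row insertion, recording in Q the position of each new cell.

Insert 1: appended to row 1. P = [[1]], Q = [[1]].
Insert 9: appended to row 1. P = [[1, 9]], Q = [[1, 2]].
Insert 6: 6 bumps 9 from row 1; 9 starts row 2. P = [[1, 6], [9]], Q = [[1, 2], [3]].
Insert 2: 2 bumps 6 from row 1; 6 bumps 9 from row 2; 9 starts row 3. P = [[1, 2], [6], [9]], Q = [[1, 2], [3], [4]].
Insert 4: appended to row 1. P = [[1, 2, 4], [6], [9]], Q = [[1, 2, 5], [3], [4]].
Insert 3: 3 bumps 4 from row 1; 4 bumps 6 from row 2; 6 bumps 9 from row 3; 9 starts row 4. P = [[1, 2, 3], [4], [6], [9]], Q = [[1, 2, 5], [3], [4], [6]].
Insert 7: appended to row 1. P = [[1, 2, 3, 7], [4], [6], [9]], Q = [[1, 2, 5, 7], [3], [4], [6]].
Insert 5: 5 bumps 7 from row 1; 7 appends to row 2. P = [[1, 2, 3, 5], [4, 7], [6], [9]], Q = [[1, 2, 5, 7], [3, 8], [4], [6]].
Insert 8: appended to row 1. P = [[1, 2, 3, 5, 8], [4, 7], [6], [9]], Q = [[1, 2, 5, 7, 9], [3, 8], [4], [6]].

So P = [[1, 2, 3, 5, 8], [4, 7], [6], [9]], Q = [[1, 2, 5, 7, 9], [3, 8], [4], [6]].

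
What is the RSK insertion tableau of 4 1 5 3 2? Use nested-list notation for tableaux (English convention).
P = [[1, 2], [3, 5], [4]]

Insert 4: appended to row 1. P = [[4]].
Insert 1: 1 bumps 4 from row 1; 4 starts row 2. P = [[1], [4]].
Insert 5: appended to row 1. P = [[1, 5], [4]].
Insert 3: 3 bumps 5 from row 1; 5 appends to row 2. P = [[1, 3], [4, 5]].
Insert 2: 2 bumps 3 from row 1; 3 bumps 4 from row 2; 4 starts row 3. P = [[1, 2], [3, 5], [4]].

So P = [[1, 2], [3, 5], [4]].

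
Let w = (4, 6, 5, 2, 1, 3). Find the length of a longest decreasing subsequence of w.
4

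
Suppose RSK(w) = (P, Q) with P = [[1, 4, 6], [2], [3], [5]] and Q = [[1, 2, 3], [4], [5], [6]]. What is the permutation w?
Reverse the RSK construction: for i from n down to 1, find the cell of Q containing i, remove the entry at that cell from P, and reverse-bump it up through P; the value ejected from row 1 is w(i).

Step i=6: Q has 6 at row 4, column 1; remove 5 from row 4 of P and reverse-bump: 5 enters row 3 and ejects 3; 3 enters row 2 and ejects 2; 2 enters row 1 and ejects 1. So w(6) = 1. P is now [[2, 4, 6], [3], [5]].
Step i=5: Q has 5 at row 3, column 1; remove 5 from row 3 of P and reverse-bump: 5 enters row 2 and ejects 3; 3 enters row 1 and ejects 2. So w(5) = 2. P is now [[3, 4, 6], [5]].
Step i=4: Q has 4 at row 2, column 1; remove 5 from row 2 of P and reverse-bump: 5 enters row 1 and ejects 4. So w(4) = 4. P is now [[3, 5, 6]].
Step i=3: Q has 3 at row 1, column 3; remove that cell from P, ejecting 6. So w(3) = 6. P is now [[3, 5]].
Step i=2: Q has 2 at row 1, column 2; remove that cell from P, ejecting 5. So w(2) = 5. P is now [[3]].
Step i=1: Q has 1 at row 1, column 1; remove that cell from P, ejecting 3. So w(1) = 3. P is now [].

So w = 3 5 6 4 2 1.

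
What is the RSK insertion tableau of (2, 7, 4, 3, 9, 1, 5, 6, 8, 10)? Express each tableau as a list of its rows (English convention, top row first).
P = [[1, 3, 5, 6, 8, 10], [2, 9], [4], [7]]

Insert 2: appended to row 1. P = [[2]].
Insert 7: appended to row 1. P = [[2, 7]].
Insert 4: 4 bumps 7 from row 1; 7 starts row 2. P = [[2, 4], [7]].
Insert 3: 3 bumps 4 from row 1; 4 bumps 7 from row 2; 7 starts row 3. P = [[2, 3], [4], [7]].
Insert 9: appended to row 1. P = [[2, 3, 9], [4], [7]].
Insert 1: 1 bumps 2 from row 1; 2 bumps 4 from row 2; 4 bumps 7 from row 3; 7 starts row 4. P = [[1, 3, 9], [2], [4], [7]].
Insert 5: 5 bumps 9 from row 1; 9 appends to row 2. P = [[1, 3, 5], [2, 9], [4], [7]].
Insert 6: appended to row 1. P = [[1, 3, 5, 6], [2, 9], [4], [7]].
Insert 8: appended to row 1. P = [[1, 3, 5, 6, 8], [2, 9], [4], [7]].
Insert 10: appended to row 1. P = [[1, 3, 5, 6, 8, 10], [2, 9], [4], [7]].

So P = [[1, 3, 5, 6, 8, 10], [2, 9], [4], [7]].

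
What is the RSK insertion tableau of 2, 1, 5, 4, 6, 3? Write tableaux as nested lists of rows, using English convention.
After inserting 2: P = [[2]].
After inserting 1: P = [[1], [2]].
After inserting 5: P = [[1, 5], [2]].
After inserting 4: P = [[1, 4], [2, 5]].
After inserting 6: P = [[1, 4, 6], [2, 5]].
After inserting 3: P = [[1, 3, 6], [2, 4], [5]].

So P = [[1, 3, 6], [2, 4], [5]].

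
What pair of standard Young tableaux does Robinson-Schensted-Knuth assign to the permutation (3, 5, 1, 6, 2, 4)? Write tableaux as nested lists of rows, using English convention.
Insert each entry of the permutation into P by Schensted row insertion, recording in Q the position of each new cell.

Insert 3: appended to row 1. P = [[3]].
Insert 5: appended to row 1. P = [[3, 5]].
Insert 1: 1 bumps 3 from row 1; 3 starts row 2. P = [[1, 5], [3]].
Insert 6: appended to row 1. P = [[1, 5, 6], [3]].
Insert 2: 2 bumps 5 from row 1; 5 appends to row 2. P = [[1, 2, 6], [3, 5]].
Insert 4: 4 bumps 6 from row 1; 6 appends to row 2. P = [[1, 2, 4], [3, 5, 6]].

So P = [[1, 2, 4], [3, 5, 6]], Q = [[1, 2, 4], [3, 5, 6]].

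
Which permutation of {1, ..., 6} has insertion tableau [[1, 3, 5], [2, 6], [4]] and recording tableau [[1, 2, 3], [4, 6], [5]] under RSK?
Reverse the RSK construction: for i from n down to 1, find the cell of Q containing i, remove the entry at that cell from P, and reverse-bump it up through P; the value ejected from row 1 is w(i).

Step i=6: Q has 6 at row 2, column 2; remove 6 from row 2 of P and reverse-bump: 6 enters row 1 and ejects 5. So w(6) = 5. P is now [[1, 3, 6], [2], [4]].
Step i=5: Q has 5 at row 3, column 1; remove 4 from row 3 of P and reverse-bump: 4 enters row 2 and ejects 2; 2 enters row 1 and ejects 1. So w(5) = 1. P is now [[2, 3, 6], [4]].
Step i=4: Q has 4 at row 2, column 1; remove 4 from row 2 of P and reverse-bump: 4 enters row 1 and ejects 3. So w(4) = 3. P is now [[2, 4, 6]].
Step i=3: Q has 3 at row 1, column 3; remove that cell from P, ejecting 6. So w(3) = 6. P is now [[2, 4]].
Step i=2: Q has 2 at row 1, column 2; remove that cell from P, ejecting 4. So w(2) = 4. P is now [[2]].
Step i=1: Q has 1 at row 1, column 1; remove that cell from P, ejecting 2. So w(1) = 2. P is now [].

So w = 2 4 6 3 1 5.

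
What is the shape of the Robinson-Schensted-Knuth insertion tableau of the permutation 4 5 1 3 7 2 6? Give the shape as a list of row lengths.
[3, 3, 1]

RSK row insertion gives P = [[1, 2, 6], [3, 5, 7], [4]], which has shape [3, 3, 1].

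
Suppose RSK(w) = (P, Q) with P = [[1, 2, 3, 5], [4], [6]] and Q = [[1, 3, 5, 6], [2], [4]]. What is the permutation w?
Reverse the RSK construction: for i from n down to 1, find the cell of Q containing i, remove the entry at that cell from P, and reverse-bump it up through P; the value ejected from row 1 is w(i).

Step i=6: Q has 6 at row 1, column 4; remove that cell from P, ejecting 5. So w(6) = 5. P is now [[1, 2, 3], [4], [6]].
Step i=5: Q has 5 at row 1, column 3; remove that cell from P, ejecting 3. So w(5) = 3. P is now [[1, 2], [4], [6]].
Step i=4: Q has 4 at row 3, column 1; remove 6 from row 3 of P and reverse-bump: 6 enters row 2 and ejects 4; 4 enters row 1 and ejects 2. So w(4) = 2. P is now [[1, 4], [6]].
Step i=3: Q has 3 at row 1, column 2; remove that cell from P, ejecting 4. So w(3) = 4. P is now [[1], [6]].
Step i=2: Q has 2 at row 2, column 1; remove 6 from row 2 of P and reverse-bump: 6 enters row 1 and ejects 1. So w(2) = 1. P is now [[6]].
Step i=1: Q has 1 at row 1, column 1; remove that cell from P, ejecting 6. So w(1) = 6. P is now [].

So w = 6 1 4 2 3 5.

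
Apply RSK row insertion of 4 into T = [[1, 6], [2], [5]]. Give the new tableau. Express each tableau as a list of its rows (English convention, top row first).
[[1, 4], [2, 6], [5]]

In row 1, 4 replaces 6 (the leftmost entry greater than 4); 6 is bumped to row 2. 6 is appended to row 2. The new tableau is [[1, 4], [2, 6], [5]].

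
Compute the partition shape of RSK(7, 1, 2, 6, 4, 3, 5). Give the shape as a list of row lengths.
Row-insert each entry into an empty tableau.

After inserting 7: P = [[7]].
After inserting 1: P = [[1], [7]].
After inserting 2: P = [[1, 2], [7]].
After inserting 6: P = [[1, 2, 6], [7]].
After inserting 4: P = [[1, 2, 4], [6], [7]].
After inserting 3: P = [[1, 2, 3], [4], [6], [7]].
After inserting 5: P = [[1, 2, 3, 5], [4], [6], [7]].

The final insertion tableau P = [[1, 2, 3, 5], [4], [6], [7]] has shape [4, 1, 1, 1].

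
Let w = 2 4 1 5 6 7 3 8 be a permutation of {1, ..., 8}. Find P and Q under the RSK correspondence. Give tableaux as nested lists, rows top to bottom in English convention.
Insert each entry of the permutation into P by Schensted row insertion, recording in Q the position of each new cell.

After inserting 2: P = [[2]].
After inserting 4: P = [[2, 4]].
After inserting 1: P = [[1, 4], [2]].
After inserting 5: P = [[1, 4, 5], [2]].
After inserting 6: P = [[1, 4, 5, 6], [2]].
After inserting 7: P = [[1, 4, 5, 6, 7], [2]].
After inserting 3: P = [[1, 3, 5, 6, 7], [2, 4]].
After inserting 8: P = [[1, 3, 5, 6, 7, 8], [2, 4]].

So P = [[1, 3, 5, 6, 7, 8], [2, 4]], Q = [[1, 2, 4, 5, 6, 8], [3, 7]].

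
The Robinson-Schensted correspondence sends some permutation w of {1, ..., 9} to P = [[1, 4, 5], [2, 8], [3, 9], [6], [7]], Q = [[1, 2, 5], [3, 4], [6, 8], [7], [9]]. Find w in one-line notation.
Reverse RSK: for i = n, n-1, ..., 1, locate i in Q, remove the corresponding corner cell from P, and reverse-bump its entry up through P; the value ejected from row 1 is w(i).

So w = 7 9 3 6 8 4 2 5 1.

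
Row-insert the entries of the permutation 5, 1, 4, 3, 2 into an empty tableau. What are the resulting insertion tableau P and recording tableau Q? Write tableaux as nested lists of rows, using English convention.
P = [[1, 2], [3], [4], [5]], Q = [[1, 3], [2], [4], [5]]

Insert each entry of the permutation into P by Schensted row insertion, recording in Q the position of each new cell.

Insert 5: appended to row 1. P = [[5]].
Insert 1: 1 bumps 5 from row 1; 5 starts row 2. P = [[1], [5]].
Insert 4: appended to row 1. P = [[1, 4], [5]].
Insert 3: 3 bumps 4 from row 1; 4 bumps 5 from row 2; 5 starts row 3. P = [[1, 3], [4], [5]].
Insert 2: 2 bumps 3 from row 1; 3 bumps 4 from row 2; 4 bumps 5 from row 3; 5 starts row 4. P = [[1, 2], [3], [4], [5]].

So P = [[1, 2], [3], [4], [5]], Q = [[1, 3], [2], [4], [5]].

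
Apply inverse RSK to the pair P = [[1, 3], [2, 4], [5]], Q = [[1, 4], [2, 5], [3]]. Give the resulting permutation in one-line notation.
5 2 1 4 3

Reverse RSK: for i = n, n-1, ..., 1, locate i in Q, remove the corresponding corner cell from P, and reverse-bump its entry up through P; the value ejected from row 1 is w(i).

So w = 5 2 1 4 3.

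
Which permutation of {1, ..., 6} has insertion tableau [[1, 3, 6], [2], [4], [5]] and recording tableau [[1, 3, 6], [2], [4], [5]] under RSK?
Reverse RSK: for i = n, n-1, ..., 1, locate i in Q, remove the corresponding corner cell from P, and reverse-bump its entry up through P; the value ejected from row 1 is w(i).

So w = 5 2 4 3 1 6.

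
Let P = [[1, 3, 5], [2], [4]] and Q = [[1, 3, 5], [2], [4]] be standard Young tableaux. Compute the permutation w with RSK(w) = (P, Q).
Reverse RSK: for i = n, n-1, ..., 1, locate i in Q, remove the corresponding corner cell from P, and reverse-bump its entry up through P; the value ejected from row 1 is w(i).

So w = 4 2 3 1 5.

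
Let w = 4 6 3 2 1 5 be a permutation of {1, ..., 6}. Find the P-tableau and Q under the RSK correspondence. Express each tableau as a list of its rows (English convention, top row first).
P = [[1, 5], [2, 6], [3], [4]], Q = [[1, 2], [3, 6], [4], [5]]

Insert each entry of the permutation into P by Schensted row insertion, recording in Q the position of each new cell.

Insert 4: appended to row 1. P = [[4]].
Insert 6: appended to row 1. P = [[4, 6]].
Insert 3: 3 bumps 4 from row 1; 4 starts row 2. P = [[3, 6], [4]].
Insert 2: 2 bumps 3 from row 1; 3 bumps 4 from row 2; 4 starts row 3. P = [[2, 6], [3], [4]].
Insert 1: 1 bumps 2 from row 1; 2 bumps 3 from row 2; 3 bumps 4 from row 3; 4 starts row 4. P = [[1, 6], [2], [3], [4]].
Insert 5: 5 bumps 6 from row 1; 6 appends to row 2. P = [[1, 5], [2, 6], [3], [4]].

So P = [[1, 5], [2, 6], [3], [4]], Q = [[1, 2], [3, 6], [4], [5]].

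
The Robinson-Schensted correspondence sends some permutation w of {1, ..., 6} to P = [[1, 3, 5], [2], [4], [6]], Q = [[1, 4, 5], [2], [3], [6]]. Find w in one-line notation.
Reverse the RSK construction: for i from n down to 1, find the cell of Q containing i, remove the entry at that cell from P, and reverse-bump it up through P; the value ejected from row 1 is w(i).

Step i=6: Q has 6 at row 4, column 1; remove 6 from row 4 of P and reverse-bump: 6 enters row 3 and ejects 4; 4 enters row 2 and ejects 2; 2 enters row 1 and ejects 1. So w(6) = 1. P is now [[2, 3, 5], [4], [6]].
Step i=5: Q has 5 at row 1, column 3; remove that cell from P, ejecting 5. So w(5) = 5. P is now [[2, 3], [4], [6]].
Step i=4: Q has 4 at row 1, column 2; remove that cell from P, ejecting 3. So w(4) = 3. P is now [[2], [4], [6]].
Step i=3: Q has 3 at row 3, column 1; remove 6 from row 3 of P and reverse-bump: 6 enters row 2 and ejects 4; 4 enters row 1 and ejects 2. So w(3) = 2. P is now [[4], [6]].
Step i=2: Q has 2 at row 2, column 1; remove 6 from row 2 of P and reverse-bump: 6 enters row 1 and ejects 4. So w(2) = 4. P is now [[6]].
Step i=1: Q has 1 at row 1, column 1; remove that cell from P, ejecting 6. So w(1) = 6. P is now [].

So w = 6 4 2 3 5 1.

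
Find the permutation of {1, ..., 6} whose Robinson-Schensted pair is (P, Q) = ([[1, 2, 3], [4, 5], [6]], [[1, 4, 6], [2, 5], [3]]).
Reverse RSK: for i = n, n-1, ..., 1, locate i in Q, remove the corresponding corner cell from P, and reverse-bump its entry up through P; the value ejected from row 1 is w(i).

So w = 6 4 1 5 2 3.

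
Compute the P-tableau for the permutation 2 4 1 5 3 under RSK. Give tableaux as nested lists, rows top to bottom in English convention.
P = [[1, 3, 5], [2, 4]]

Insert 2: appended to row 1. P = [[2]].
Insert 4: appended to row 1. P = [[2, 4]].
Insert 1: 1 bumps 2 from row 1; 2 starts row 2. P = [[1, 4], [2]].
Insert 5: appended to row 1. P = [[1, 4, 5], [2]].
Insert 3: 3 bumps 4 from row 1; 4 appends to row 2. P = [[1, 3, 5], [2, 4]].

So P = [[1, 3, 5], [2, 4]].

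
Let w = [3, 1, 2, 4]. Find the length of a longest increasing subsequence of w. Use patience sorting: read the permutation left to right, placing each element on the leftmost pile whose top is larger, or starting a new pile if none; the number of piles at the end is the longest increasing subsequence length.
3

3: new pile. tops = [3]
1: onto pile 1 (replacing 3). tops = [1]
2: new pile. tops = [1, 2]
4: new pile. tops = [1, 2, 4]

3 piles, so the longest increasing subsequence has length 3.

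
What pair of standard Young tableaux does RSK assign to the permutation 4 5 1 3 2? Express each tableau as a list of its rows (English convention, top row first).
P = [[1, 2], [3, 5], [4]], Q = [[1, 2], [3, 4], [5]]

Insert each entry of the permutation into P by Schensted row insertion, recording in Q the position of each new cell.

Insert 4: appended to row 1. P = [[4]], Q = [[1]].
Insert 5: appended to row 1. P = [[4, 5]], Q = [[1, 2]].
Insert 1: 1 bumps 4 from row 1; 4 starts row 2. P = [[1, 5], [4]], Q = [[1, 2], [3]].
Insert 3: 3 bumps 5 from row 1; 5 appends to row 2. P = [[1, 3], [4, 5]], Q = [[1, 2], [3, 4]].
Insert 2: 2 bumps 3 from row 1; 3 bumps 4 from row 2; 4 starts row 3. P = [[1, 2], [3, 5], [4]], Q = [[1, 2], [3, 4], [5]].

So P = [[1, 2], [3, 5], [4]], Q = [[1, 2], [3, 4], [5]].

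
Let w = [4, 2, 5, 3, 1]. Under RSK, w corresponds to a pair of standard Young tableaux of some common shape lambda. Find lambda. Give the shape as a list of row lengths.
Row-insert each entry into an empty tableau.

After inserting 4: P = [[4]].
After inserting 2: P = [[2], [4]].
After inserting 5: P = [[2, 5], [4]].
After inserting 3: P = [[2, 3], [4, 5]].
After inserting 1: P = [[1, 3], [2, 5], [4]].

The final insertion tableau P = [[1, 3], [2, 5], [4]] has shape [2, 2, 1].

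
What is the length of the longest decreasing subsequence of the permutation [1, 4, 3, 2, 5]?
3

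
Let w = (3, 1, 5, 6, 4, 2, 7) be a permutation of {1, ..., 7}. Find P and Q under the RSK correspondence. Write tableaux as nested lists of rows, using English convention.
Insert each entry of the permutation into P by Schensted row insertion, recording in Q the position of each new cell.

Insert 3: appended to row 1. P = [[3]].
Insert 1: 1 bumps 3 from row 1; 3 starts row 2. P = [[1], [3]].
Insert 5: appended to row 1. P = [[1, 5], [3]].
Insert 6: appended to row 1. P = [[1, 5, 6], [3]].
Insert 4: 4 bumps 5 from row 1; 5 appends to row 2. P = [[1, 4, 6], [3, 5]].
Insert 2: 2 bumps 4 from row 1; 4 bumps 5 from row 2; 5 starts row 3. P = [[1, 2, 6], [3, 4], [5]].
Insert 7: appended to row 1. P = [[1, 2, 6, 7], [3, 4], [5]].

So P = [[1, 2, 6, 7], [3, 4], [5]], Q = [[1, 3, 4, 7], [2, 5], [6]].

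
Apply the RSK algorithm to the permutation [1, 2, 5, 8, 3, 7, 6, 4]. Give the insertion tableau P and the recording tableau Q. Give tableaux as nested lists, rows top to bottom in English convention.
Insert each entry of the permutation into P by Schensted row insertion, recording in Q the position of each new cell.

Insert 1: appended to row 1. P = [[1]].
Insert 2: appended to row 1. P = [[1, 2]].
Insert 5: appended to row 1. P = [[1, 2, 5]].
Insert 8: appended to row 1. P = [[1, 2, 5, 8]].
Insert 3: 3 bumps 5 from row 1; 5 starts row 2. P = [[1, 2, 3, 8], [5]].
Insert 7: 7 bumps 8 from row 1; 8 appends to row 2. P = [[1, 2, 3, 7], [5, 8]].
Insert 6: 6 bumps 7 from row 1; 7 bumps 8 from row 2; 8 starts row 3. P = [[1, 2, 3, 6], [5, 7], [8]].
Insert 4: 4 bumps 6 from row 1; 6 bumps 7 from row 2; 7 bumps 8 from row 3; 8 starts row 4. P = [[1, 2, 3, 4], [5, 6], [7], [8]].

So P = [[1, 2, 3, 4], [5, 6], [7], [8]], Q = [[1, 2, 3, 4], [5, 6], [7], [8]].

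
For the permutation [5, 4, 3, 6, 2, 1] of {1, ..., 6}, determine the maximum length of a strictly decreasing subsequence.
5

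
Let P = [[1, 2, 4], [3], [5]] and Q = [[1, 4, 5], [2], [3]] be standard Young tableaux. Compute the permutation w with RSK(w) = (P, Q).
5 3 1 2 4

Reverse the RSK construction: for i from n down to 1, find the cell of Q containing i, remove the entry at that cell from P, and reverse-bump it up through P; the value ejected from row 1 is w(i).

Step i=5: Q has 5 at row 1, column 3; remove that cell from P, ejecting 4. So w(5) = 4. P is now [[1, 2], [3], [5]].
Step i=4: Q has 4 at row 1, column 2; remove that cell from P, ejecting 2. So w(4) = 2. P is now [[1], [3], [5]].
Step i=3: Q has 3 at row 3, column 1; remove 5 from row 3 of P and reverse-bump: 5 enters row 2 and ejects 3; 3 enters row 1 and ejects 1. So w(3) = 1. P is now [[3], [5]].
Step i=2: Q has 2 at row 2, column 1; remove 5 from row 2 of P and reverse-bump: 5 enters row 1 and ejects 3. So w(2) = 3. P is now [[5]].
Step i=1: Q has 1 at row 1, column 1; remove that cell from P, ejecting 5. So w(1) = 5. P is now [].

So w = 5 3 1 2 4.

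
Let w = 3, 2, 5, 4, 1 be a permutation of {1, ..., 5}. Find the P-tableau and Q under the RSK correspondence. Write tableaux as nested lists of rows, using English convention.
Insert each entry of the permutation into P by Schensted row insertion, recording in Q the position of each new cell.

Insert 3: appended to row 1. P = [[3]].
Insert 2: 2 bumps 3 from row 1; 3 starts row 2. P = [[2], [3]].
Insert 5: appended to row 1. P = [[2, 5], [3]].
Insert 4: 4 bumps 5 from row 1; 5 appends to row 2. P = [[2, 4], [3, 5]].
Insert 1: 1 bumps 2 from row 1; 2 bumps 3 from row 2; 3 starts row 3. P = [[1, 4], [2, 5], [3]].

So P = [[1, 4], [2, 5], [3]], Q = [[1, 3], [2, 4], [5]].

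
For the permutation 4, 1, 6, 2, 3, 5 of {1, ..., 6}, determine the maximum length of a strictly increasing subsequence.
4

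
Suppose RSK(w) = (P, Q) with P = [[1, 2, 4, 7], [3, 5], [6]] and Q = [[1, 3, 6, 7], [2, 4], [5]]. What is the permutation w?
3 1 6 5 2 4 7

Reverse RSK: for i = n, n-1, ..., 1, locate i in Q, remove the corresponding corner cell from P, and reverse-bump its entry up through P; the value ejected from row 1 is w(i).

So w = 3 1 6 5 2 4 7.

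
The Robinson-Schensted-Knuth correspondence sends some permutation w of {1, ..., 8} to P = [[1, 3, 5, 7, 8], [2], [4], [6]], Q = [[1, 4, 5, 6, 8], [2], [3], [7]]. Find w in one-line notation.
6 4 2 3 5 7 1 8

Reverse the RSK construction: for i from n down to 1, find the cell of Q containing i, remove the entry at that cell from P, and reverse-bump it up through P; the value ejected from row 1 is w(i).

Step i=8: Q has 8 at row 1, column 5; remove that cell from P, ejecting 8. So w(8) = 8. P is now [[1, 3, 5, 7], [2], [4], [6]].
Step i=7: Q has 7 at row 4, column 1; remove 6 from row 4 of P and reverse-bump: 6 enters row 3 and ejects 4; 4 enters row 2 and ejects 2; 2 enters row 1 and ejects 1. So w(7) = 1. P is now [[2, 3, 5, 7], [4], [6]].
Step i=6: Q has 6 at row 1, column 4; remove that cell from P, ejecting 7. So w(6) = 7. P is now [[2, 3, 5], [4], [6]].
Step i=5: Q has 5 at row 1, column 3; remove that cell from P, ejecting 5. So w(5) = 5. P is now [[2, 3], [4], [6]].
Step i=4: Q has 4 at row 1, column 2; remove that cell from P, ejecting 3. So w(4) = 3. P is now [[2], [4], [6]].
Step i=3: Q has 3 at row 3, column 1; remove 6 from row 3 of P and reverse-bump: 6 enters row 2 and ejects 4; 4 enters row 1 and ejects 2. So w(3) = 2. P is now [[4], [6]].
Step i=2: Q has 2 at row 2, column 1; remove 6 from row 2 of P and reverse-bump: 6 enters row 1 and ejects 4. So w(2) = 4. P is now [[6]].
Step i=1: Q has 1 at row 1, column 1; remove that cell from P, ejecting 6. So w(1) = 6. P is now [].

So w = 6 4 2 3 5 7 1 8.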